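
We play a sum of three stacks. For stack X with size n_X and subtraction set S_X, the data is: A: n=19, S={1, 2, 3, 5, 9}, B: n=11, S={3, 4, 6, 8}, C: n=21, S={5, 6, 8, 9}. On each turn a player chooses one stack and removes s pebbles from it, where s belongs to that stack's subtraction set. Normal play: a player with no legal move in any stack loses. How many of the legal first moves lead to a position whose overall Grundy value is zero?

Stack A, S = {1, 2, 3, 5, 9}:
n :  0  1  2  3  4  5  6  7  8  9 10 11 12 13 14 15 16 17 18 19
G :  0  1  2  3  0  1  2  3  0  1  2  3  0  1  2  3  0  1  2  3
G_A(19) = 3.
Stack B, S = {3, 4, 6, 8}:
n :  0  1  2  3  4  5  6  7  8  9 10 11
G :  0  0  0  1  1  1  2  2  2  3  3  0
G_B(11) = 0.
Stack C, S = {5, 6, 8, 9}:
G(0) = 0
G(1) = mex{} = 0
G(2) = mex{} = 0
G(3) = mex{} = 0
G(4) = mex{} = 0
G(5) = mex{0} = 1
G(6) = mex{0,0} = 1
G(7) = mex{0,0} = 1
G(8) = mex{0,0,0} = 1
G(9) = mex{0,0,0,0} = 1
G(10) = mex{1,0,0,0} = 2
G(11) = mex{1,1,0,0} = 2
G(12) = mex{1,1,0,0} = 2
G(13) = mex{1,1,1,0} = 2
G(14) = mex{1,1,1,1} = 0
G(15) = mex{2,1,1,1} = 0
G(16) = mex{2,2,1,1} = 0
G(17) = mex{2,2,1,1} = 0
G(18) = mex{2,2,2,1} = 0
G(19) = mex{0,2,2,2} = 1
G(20) = mex{0,0,2,2} = 1
G(21) = mex{0,0,2,2} = 1
G_C(21) = 1.
Combined Grundy value = 3 ⊕ 0 ⊕ 1 = 2.
A winning move leaves total XOR = 0, i.e. changes one component's Grundy value g to g ⊕ X where X is the current total.
Stack A: need g' = 3⊕2 = 1. Options: 19−1→G=2, 19−2→G=1, 19−3→G=0, 19−5→G=2, 19−9→G=2. Hits: 1.
Stack B: need g' = 0⊕2 = 2. Options: 11−3→G=2, 11−4→G=2, 11−6→G=1, 11−8→G=1. Hits: 2.
Stack C: need g' = 1⊕2 = 3. Options: 21−5→G=0, 21−6→G=0, 21−8→G=2, 21−9→G=2. Hits: 0.

3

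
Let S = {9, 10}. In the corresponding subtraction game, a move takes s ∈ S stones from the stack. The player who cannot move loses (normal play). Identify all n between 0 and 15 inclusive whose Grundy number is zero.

G(0) = 0
G(1) = mex{} = 0
G(2) = mex{} = 0
G(3) = mex{} = 0
G(4) = mex{} = 0
G(5) = mex{} = 0
G(6) = mex{} = 0
G(7) = mex{} = 0
G(8) = mex{} = 0
G(9) = mex{0} = 1
G(10) = mex{0,0} = 1
G(11) = mex{0,0} = 1
G(12) = mex{0,0} = 1
G(13) = mex{0,0} = 1
G(14) = mex{0,0} = 1
G(15) = mex{0,0} = 1
P-positions are exactly the n with G(n) = 0.

0, 1, 2, 3, 4, 5, 6, 7, 8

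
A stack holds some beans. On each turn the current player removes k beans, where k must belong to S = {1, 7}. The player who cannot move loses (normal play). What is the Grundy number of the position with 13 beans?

G(0) = 0
G(1) = mex{0} = 1
G(2) = mex{1} = 0
G(3) = mex{0} = 1
G(4) = mex{1} = 0
G(5) = mex{0} = 1
G(6) = mex{1} = 0
G(7) = mex{0,0} = 1
G(8) = mex{1,1} = 0
G(9) = mex{0,0} = 1
G(10) = mex{1,1} = 0
G(11) = mex{0,0} = 1
G(12) = mex{1,1} = 0
G(13) = mex{0,0} = 1

1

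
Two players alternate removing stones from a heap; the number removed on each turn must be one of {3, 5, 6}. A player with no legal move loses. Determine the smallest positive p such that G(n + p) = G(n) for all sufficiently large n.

n :  0  1  2  3  4  5  6  7  8  9 10 11 12 13 14 15 16 17 18 19
G :  0  0  0  1  1  1  2  2  2  0  0  0  1  1  1  2  2  2  0  0
G(n+9) = G(n) holds for n = 0,…,5 (a full window of length max(S) = 6), so the sequence is purely periodic with period 9.

9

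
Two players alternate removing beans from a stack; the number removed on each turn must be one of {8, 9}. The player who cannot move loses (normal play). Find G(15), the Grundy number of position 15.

n :  0  1  2  3  4  5  6  7  8  9 10 11 12 13 14 15
G :  0  0  0  0  0  0  0  0  1  1  1  1  1  1  1  1

1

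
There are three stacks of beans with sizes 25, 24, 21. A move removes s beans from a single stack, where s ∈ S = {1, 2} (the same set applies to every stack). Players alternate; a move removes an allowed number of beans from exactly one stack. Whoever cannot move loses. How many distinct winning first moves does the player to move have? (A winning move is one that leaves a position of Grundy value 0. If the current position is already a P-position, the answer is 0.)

All stacks use S = {1, 2}:
n :  0  1  2  3  4  5  6  7  8  9 10 11 12 13 14 15 16 17 18 19 20 21 22 23 24 25
G :  0  1  2  0  1  2  0  1  2  0  1  2  0  1  2  0  1  2  0  1  2  0  1  2  0  1
Stack A: G(25) = 1.
Stack B: G(24) = 0.
Stack C: G(21) = 0.
Combined Grundy value = 1 ⊕ 0 ⊕ 0 = 1.
A winning move leaves total XOR = 0, i.e. changes one component's Grundy value g to g ⊕ X where X is the current total.
Stack A: need g' = 1⊕1 = 0. Options: 25−1→G=0, 25−2→G=2. Hits: 1.
Stack B: need g' = 0⊕1 = 1. Options: 24−1→G=2, 24−2→G=1. Hits: 1.
Stack C: need g' = 0⊕1 = 1. Options: 21−1→G=2, 21−2→G=1. Hits: 1.

3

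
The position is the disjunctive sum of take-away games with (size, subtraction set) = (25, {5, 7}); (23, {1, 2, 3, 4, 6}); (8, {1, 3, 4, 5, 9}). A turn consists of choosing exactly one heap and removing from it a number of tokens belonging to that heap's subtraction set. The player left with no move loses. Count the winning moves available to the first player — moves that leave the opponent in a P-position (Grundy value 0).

3

Heap A, S = {5, 7}:
G(0) = 0
G(1) = mex{} = 0
G(2) = mex{} = 0
G(3) = mex{} = 0
G(4) = mex{} = 0
G(5) = mex{0} = 1
G(6) = mex{0} = 1
G(7) = mex{0,0} = 1
G(8) = mex{0,0} = 1
G(9) = mex{0,0} = 1
G(10) = mex{1,0} = 2
G(11) = mex{1,0} = 2
G(12) = mex{1,1} = 0
G(13) = mex{1,1} = 0
G(14) = mex{1,1} = 0
G(15) = mex{2,1} = 0
G(16) = mex{2,1} = 0
G(17) = mex{0,2} = 1
G(18) = mex{0,2} = 1
G(19) = mex{0,0} = 1
G(20) = mex{0,0} = 1
G(21) = mex{0,0} = 1
G(22) = mex{1,0} = 2
G(23) = mex{1,0} = 2
G(24) = mex{1,1} = 0
G(25) = mex{1,1} = 0
G_A(25) = 0.
Heap B, S = {1, 2, 3, 4, 6}:
n :  0  1  2  3  4  5  6  7  8  9 10 11 12 13 14 15 16 17 18 19 20 21 22 23
G :  0  1  2  3  4  0  1  2  3  4  0  1  2  3  4  0  1  2  3  4  0  1  2  3
G_B(23) = 3.
Heap C, S = {1, 3, 4, 5, 9}:
n : 0 1 2 3 4 5 6 7 8
G : 0 1 0 1 2 3 2 3 0
G_C(8) = 0.
Combined Grundy value = 0 ⊕ 3 ⊕ 0 = 3.
A winning move leaves total XOR = 0, i.e. changes one component's Grundy value g to g ⊕ X where X is the current total.
Heap A: need g' = 0⊕3 = 3. Options: 25−5→G=1, 25−7→G=1. Hits: 0.
Heap B: need g' = 3⊕3 = 0. Options: 23−1→G=2, 23−2→G=1, 23−3→G=0, 23−4→G=4, 23−6→G=2. Hits: 1.
Heap C: need g' = 0⊕3 = 3. Options: 8−1→G=3, 8−3→G=3, 8−4→G=2, 8−5→G=1. Hits: 2.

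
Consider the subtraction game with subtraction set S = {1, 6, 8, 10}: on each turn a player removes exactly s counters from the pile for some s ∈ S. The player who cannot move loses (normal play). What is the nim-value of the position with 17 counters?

1

G(0) = 0
G(1) = mex{0} = 1
G(2) = mex{1} = 0
G(3) = mex{0} = 1
G(4) = mex{1} = 0
G(5) = mex{0} = 1
G(6) = mex{1,0} = 2
G(7) = mex{2,1} = 0
G(8) = mex{0,0,0} = 1
G(9) = mex{1,1,1} = 0
G(10) = mex{0,0,0,0} = 1
G(11) = mex{1,1,1,1} = 0
G(12) = mex{0,2,0,0} = 1
G(13) = mex{1,0,1,1} = 2
G(14) = mex{2,1,2,0} = 3
G(15) = mex{3,0,0,1} = 2
G(16) = mex{2,1,1,2} = 0
G(17) = mex{0,0,0,0} = 1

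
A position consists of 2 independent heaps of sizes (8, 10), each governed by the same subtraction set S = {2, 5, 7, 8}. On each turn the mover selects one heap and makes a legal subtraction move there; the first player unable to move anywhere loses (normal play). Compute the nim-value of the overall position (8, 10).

All heaps use S = {2, 5, 7, 8}:
G(0) = 0
G(1) = mex{} = 0
G(2) = mex{0} = 1
G(3) = mex{0} = 1
G(4) = mex{1} = 0
G(5) = mex{1,0} = 2
G(6) = mex{0,0} = 1
G(7) = mex{2,1,0} = 3
G(8) = mex{1,1,0,0} = 2
G(9) = mex{3,0,1,0} = 2
G(10) = mex{2,2,1,1} = 0
Heap A: G(8) = 2.
Heap B: G(10) = 0.
Combined Grundy value = 2 ⊕ 0 = 2.

2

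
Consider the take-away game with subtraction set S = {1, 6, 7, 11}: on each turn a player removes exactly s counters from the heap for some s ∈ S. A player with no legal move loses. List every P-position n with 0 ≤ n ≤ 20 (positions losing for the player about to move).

G(0) = 0
G(1) = mex{0} = 1
G(2) = mex{1} = 0
G(3) = mex{0} = 1
G(4) = mex{1} = 0
G(5) = mex{0} = 1
G(6) = mex{1,0} = 2
G(7) = mex{2,1,0} = 3
G(8) = mex{3,0,1} = 2
G(9) = mex{2,1,0} = 3
G(10) = mex{3,0,1} = 2
G(11) = mex{2,1,0,0} = 3
G(12) = mex{3,2,1,1} = 0
G(13) = mex{0,3,2,0} = 1
G(14) = mex{1,2,3,1} = 0
G(15) = mex{0,3,2,0} = 1
G(16) = mex{1,2,3,1} = 0
G(17) = mex{0,3,2,2} = 1
G(18) = mex{1,0,3,3} = 2
G(19) = mex{2,1,0,2} = 3
G(20) = mex{3,0,1,3} = 2
P-positions are exactly the n with G(n) = 0.

0, 2, 4, 12, 14, 16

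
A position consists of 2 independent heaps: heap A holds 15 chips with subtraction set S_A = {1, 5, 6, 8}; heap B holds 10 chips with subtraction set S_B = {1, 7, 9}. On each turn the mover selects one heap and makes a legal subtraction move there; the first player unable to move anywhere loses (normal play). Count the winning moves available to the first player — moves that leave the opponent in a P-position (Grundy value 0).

0

Heap A, S = {1, 5, 6, 8}:
G(0) = 0
G(1) = mex{0} = 1
G(2) = mex{1} = 0
G(3) = mex{0} = 1
G(4) = mex{1} = 0
G(5) = mex{0,0} = 1
G(6) = mex{1,1,0} = 2
G(7) = mex{2,0,1} = 3
G(8) = mex{3,1,0,0} = 2
G(9) = mex{2,0,1,1} = 3
G(10) = mex{3,1,0,0} = 2
G(11) = mex{2,2,1,1} = 0
G(12) = mex{0,3,2,0} = 1
G(13) = mex{1,2,3,1} = 0
G(14) = mex{0,3,2,2} = 1
G(15) = mex{1,2,3,3} = 0
G_A(15) = 0.
Heap B, S = {1, 7, 9}:
n :  0  1  2  3  4  5  6  7  8  9 10
G :  0  1  0  1  0  1  0  1  0  1  0
G_B(10) = 0.
Combined Grundy value = 0 ⊕ 0 = 0.
A winning move leaves total XOR = 0, i.e. changes one component's Grundy value g to g ⊕ X where X is the current total.
Heap A: target g' = 0⊕0 = 0, but every legal move changes the Grundy value (mex property), so 0 moves.
Heap B: target g' = 0⊕0 = 0, but every legal move changes the Grundy value (mex property), so 0 moves.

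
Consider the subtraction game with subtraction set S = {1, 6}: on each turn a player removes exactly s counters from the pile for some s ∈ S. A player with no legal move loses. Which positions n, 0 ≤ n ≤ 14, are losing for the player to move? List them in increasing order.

G(0) = 0
G(1) = mex{0} = 1
G(2) = mex{1} = 0
G(3) = mex{0} = 1
G(4) = mex{1} = 0
G(5) = mex{0} = 1
G(6) = mex{1,0} = 2
G(7) = mex{2,1} = 0
G(8) = mex{0,0} = 1
G(9) = mex{1,1} = 0
G(10) = mex{0,0} = 1
G(11) = mex{1,1} = 0
G(12) = mex{0,2} = 1
G(13) = mex{1,0} = 2
G(14) = mex{2,1} = 0
P-positions are exactly the n with G(n) = 0.

0, 2, 4, 7, 9, 11, 14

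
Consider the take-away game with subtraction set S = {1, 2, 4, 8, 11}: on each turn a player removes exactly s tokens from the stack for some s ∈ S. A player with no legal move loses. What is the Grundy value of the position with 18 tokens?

0

G(0) = 0
G(1) = mex{0} = 1
G(2) = mex{1,0} = 2
G(3) = mex{2,1} = 0
G(4) = mex{0,2,0} = 1
G(5) = mex{1,0,1} = 2
G(6) = mex{2,1,2} = 0
G(7) = mex{0,2,0} = 1
G(8) = mex{1,0,1,0} = 2
G(9) = mex{2,1,2,1} = 0
G(10) = mex{0,2,0,2} = 1
G(11) = mex{1,0,1,0,0} = 2
G(12) = mex{2,1,2,1,1} = 0
G(13) = mex{0,2,0,2,2} = 1
G(14) = mex{1,0,1,0,0} = 2
G(15) = mex{2,1,2,1,1} = 0
G(16) = mex{0,2,0,2,2} = 1
G(17) = mex{1,0,1,0,0} = 2
G(18) = mex{2,1,2,1,1} = 0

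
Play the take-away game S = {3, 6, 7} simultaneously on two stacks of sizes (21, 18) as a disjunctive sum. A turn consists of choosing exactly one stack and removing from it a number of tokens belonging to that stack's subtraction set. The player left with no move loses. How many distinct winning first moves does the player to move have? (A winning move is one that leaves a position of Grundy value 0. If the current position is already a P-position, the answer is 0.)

3

All stacks use S = {3, 6, 7}:
n :  0  1  2  3  4  5  6  7  8  9 10 11 12 13 14 15 16 17 18 19 20 21
G :  0  0  0  1  1  1  2  2  2  3  0  0  0  1  1  1  2  2  2  3  0  0
Stack A: G(21) = 0.
Stack B: G(18) = 2.
Combined Grundy value = 0 ⊕ 2 = 2.
A winning move leaves total XOR = 0, i.e. changes one component's Grundy value g to g ⊕ X where X is the current total.
Stack A: need g' = 0⊕2 = 2. Options: 21−3→G=2, 21−6→G=1, 21−7→G=1. Hits: 1.
Stack B: need g' = 2⊕2 = 0. Options: 18−3→G=1, 18−6→G=0, 18−7→G=0. Hits: 2.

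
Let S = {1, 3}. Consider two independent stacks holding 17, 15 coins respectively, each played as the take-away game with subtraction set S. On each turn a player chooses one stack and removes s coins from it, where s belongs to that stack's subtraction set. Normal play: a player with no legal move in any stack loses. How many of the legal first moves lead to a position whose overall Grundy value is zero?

All stacks use S = {1, 3}:
G(0) = 0
G(1) = mex{0} = 1
G(2) = mex{1} = 0
G(3) = mex{0,0} = 1
G(4) = mex{1,1} = 0
G(5) = mex{0,0} = 1
G(6) = mex{1,1} = 0
G(7) = mex{0,0} = 1
G(8) = mex{1,1} = 0
G(9) = mex{0,0} = 1
G(10) = mex{1,1} = 0
G(11) = mex{0,0} = 1
G(12) = mex{1,1} = 0
G(13) = mex{0,0} = 1
G(14) = mex{1,1} = 0
G(15) = mex{0,0} = 1
G(16) = mex{1,1} = 0
G(17) = mex{0,0} = 1
Stack A: G(17) = 1.
Stack B: G(15) = 1.
Combined Grundy value = 1 ⊕ 1 = 0.
A winning move leaves total XOR = 0, i.e. changes one component's Grundy value g to g ⊕ X where X is the current total.
Stack A: target g' = 1⊕0 = 1, but every legal move changes the Grundy value (mex property), so 0 moves.
Stack B: target g' = 1⊕0 = 1, but every legal move changes the Grundy value (mex property), so 0 moves.

0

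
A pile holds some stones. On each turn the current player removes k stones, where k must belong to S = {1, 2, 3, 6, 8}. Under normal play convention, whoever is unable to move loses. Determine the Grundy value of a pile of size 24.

n :  0  1  2  3  4  5  6  7  8  9 10 11 12 13 14 15 16 17 18 19 20 21 22 23 24
G :  0  1  2  3  0  1  2  3  4  0  1  2  3  0  1  2  3  4  0  1  2  3  0  1  2

2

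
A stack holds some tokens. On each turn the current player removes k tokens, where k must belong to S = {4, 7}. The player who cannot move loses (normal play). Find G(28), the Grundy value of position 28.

1

n :  0  1  2  3  4  5  6  7  8  9 10 11 12 13 14 15 16 17 18 19 20 21 22 23 24 25 26 27 28
G :  0  0  0  0  1  1  1  1  2  2  2  0  0  0  0  1  1  1  1  2  2  2  0  0  0  0  1  1  1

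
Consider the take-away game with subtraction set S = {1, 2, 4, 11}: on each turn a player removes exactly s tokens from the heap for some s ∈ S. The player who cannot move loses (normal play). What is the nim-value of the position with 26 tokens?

2

G(0) = 0
G(1) = mex{0} = 1
G(2) = mex{1,0} = 2
G(3) = mex{2,1} = 0
G(4) = mex{0,2,0} = 1
G(5) = mex{1,0,1} = 2
G(6) = mex{2,1,2} = 0
G(7) = mex{0,2,0} = 1
G(8) = mex{1,0,1} = 2
G(9) = mex{2,1,2} = 0
G(10) = mex{0,2,0} = 1
G(11) = mex{1,0,1,0} = 2
G(12) = mex{2,1,2,1} = 0
G(13) = mex{0,2,0,2} = 1
G(14) = mex{1,0,1,0} = 2
G(15) = mex{2,1,2,1} = 0
G(16) = mex{0,2,0,2} = 1
G(17) = mex{1,0,1,0} = 2
G(18) = mex{2,1,2,1} = 0
G(19) = mex{0,2,0,2} = 1
G(20) = mex{1,0,1,0} = 2
G(21) = mex{2,1,2,1} = 0
G(22) = mex{0,2,0,2} = 1
G(23) = mex{1,0,1,0} = 2
G(24) = mex{2,1,2,1} = 0
G(25) = mex{0,2,0,2} = 1
G(26) = mex{1,0,1,0} = 2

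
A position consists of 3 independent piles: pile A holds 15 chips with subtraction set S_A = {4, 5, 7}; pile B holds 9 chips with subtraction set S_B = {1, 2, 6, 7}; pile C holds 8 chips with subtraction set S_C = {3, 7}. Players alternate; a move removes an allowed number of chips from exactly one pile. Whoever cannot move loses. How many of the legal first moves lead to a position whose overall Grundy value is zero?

1

Pile A, S = {4, 5, 7}:
n :  0  1  2  3  4  5  6  7  8  9 10 11 12 13 14 15
G :  0  0  0  0  1  1  1  1  2  2  2  0  0  0  0  1
G_A(15) = 1.
Pile B, S = {1, 2, 6, 7}:
G(0) = 0
G(1) = mex{0} = 1
G(2) = mex{1,0} = 2
G(3) = mex{2,1} = 0
G(4) = mex{0,2} = 1
G(5) = mex{1,0} = 2
G(6) = mex{2,1,0} = 3
G(7) = mex{3,2,1,0} = 4
G(8) = mex{4,3,2,1} = 0
G(9) = mex{0,4,0,2} = 1
G_B(9) = 1.
Pile C, S = {3, 7}:
n : 0 1 2 3 4 5 6 7 8
G : 0 0 0 1 1 1 0 2 2
G_C(8) = 2.
Combined Grundy value = 1 ⊕ 1 ⊕ 2 = 2.
A winning move leaves total XOR = 0, i.e. changes one component's Grundy value g to g ⊕ X where X is the current total.
Pile A: need g' = 1⊕2 = 3. Options: 15−4→G=0, 15−5→G=2, 15−7→G=2. Hits: 0.
Pile B: need g' = 1⊕2 = 3. Options: 9−1→G=0, 9−2→G=4, 9−6→G=0, 9−7→G=2. Hits: 0.
Pile C: need g' = 2⊕2 = 0. Options: 8−3→G=1, 8−7→G=0. Hits: 1.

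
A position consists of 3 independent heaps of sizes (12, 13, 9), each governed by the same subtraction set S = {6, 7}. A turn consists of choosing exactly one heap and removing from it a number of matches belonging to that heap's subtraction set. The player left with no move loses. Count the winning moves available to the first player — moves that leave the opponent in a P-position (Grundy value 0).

All heaps use S = {6, 7}:
G(0) = 0
G(1) = mex{} = 0
G(2) = mex{} = 0
G(3) = mex{} = 0
G(4) = mex{} = 0
G(5) = mex{} = 0
G(6) = mex{0} = 1
G(7) = mex{0,0} = 1
G(8) = mex{0,0} = 1
G(9) = mex{0,0} = 1
G(10) = mex{0,0} = 1
G(11) = mex{0,0} = 1
G(12) = mex{1,0} = 2
G(13) = mex{1,1} = 0
Heap A: G(12) = 2.
Heap B: G(13) = 0.
Heap C: G(9) = 1.
Combined Grundy value = 2 ⊕ 0 ⊕ 1 = 3.
A winning move leaves total XOR = 0, i.e. changes one component's Grundy value g to g ⊕ X where X is the current total.
Heap A: need g' = 2⊕3 = 1. Options: 12−6→G=1, 12−7→G=0. Hits: 1.
Heap B: need g' = 0⊕3 = 3. Options: 13−6→G=1, 13−7→G=1. Hits: 0.
Heap C: need g' = 1⊕3 = 2. Options: 9−6→G=0, 9−7→G=0. Hits: 0.

1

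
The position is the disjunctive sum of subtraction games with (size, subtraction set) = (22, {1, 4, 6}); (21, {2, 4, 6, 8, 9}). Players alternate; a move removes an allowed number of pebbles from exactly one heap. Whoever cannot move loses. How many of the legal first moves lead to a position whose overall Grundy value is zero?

Heap A, S = {1, 4, 6}:
G(0) = 0
G(1) = mex{0} = 1
G(2) = mex{1} = 0
G(3) = mex{0} = 1
G(4) = mex{1,0} = 2
G(5) = mex{2,1} = 0
G(6) = mex{0,0,0} = 1
G(7) = mex{1,1,1} = 0
G(8) = mex{0,2,0} = 1
G(9) = mex{1,0,1} = 2
G(10) = mex{2,1,2} = 0
G(11) = mex{0,0,0} = 1
G(12) = mex{1,1,1} = 0
G(13) = mex{0,2,0} = 1
G(14) = mex{1,0,1} = 2
G(15) = mex{2,1,2} = 0
G(16) = mex{0,0,0} = 1
G(17) = mex{1,1,1} = 0
G(18) = mex{0,2,0} = 1
G(19) = mex{1,0,1} = 2
G(20) = mex{2,1,2} = 0
G(21) = mex{0,0,0} = 1
G(22) = mex{1,1,1} = 0
G_A(22) = 0.
Heap B, S = {2, 4, 6, 8, 9}:
G(0) = 0
G(1) = mex{} = 0
G(2) = mex{0} = 1
G(3) = mex{0} = 1
G(4) = mex{1,0} = 2
G(5) = mex{1,0} = 2
G(6) = mex{2,1,0} = 3
G(7) = mex{2,1,0} = 3
G(8) = mex{3,2,1,0} = 4
G(9) = mex{3,2,1,0,0} = 4
G(10) = mex{4,3,2,1,0} = 5
G(11) = mex{4,3,2,1,1} = 0
G(12) = mex{5,4,3,2,1} = 0
G(13) = mex{0,4,3,2,2} = 1
G(14) = mex{0,5,4,3,2} = 1
G(15) = mex{1,0,4,3,3} = 2
G(16) = mex{1,0,5,4,3} = 2
G(17) = mex{2,1,0,4,4} = 3
G(18) = mex{2,1,0,5,4} = 3
G(19) = mex{3,2,1,0,5} = 4
G(20) = mex{3,2,1,0,0} = 4
G(21) = mex{4,3,2,1,0} = 5
G_B(21) = 5.
Combined Grundy value = 0 ⊕ 5 = 5.
A winning move leaves total XOR = 0, i.e. changes one component's Grundy value g to g ⊕ X where X is the current total.
Heap A: need g' = 0⊕5 = 5. Options: 22−1→G=1, 22−4→G=1, 22−6→G=1. Hits: 0.
Heap B: need g' = 5⊕5 = 0. Options: 21−2→G=4, 21−4→G=3, 21−6→G=2, 21−8→G=1, 21−9→G=0. Hits: 1.

1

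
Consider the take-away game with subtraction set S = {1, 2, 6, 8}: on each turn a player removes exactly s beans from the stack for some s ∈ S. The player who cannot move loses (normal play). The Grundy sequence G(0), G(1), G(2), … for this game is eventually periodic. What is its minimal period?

G(0) = 0
G(1) = mex{0} = 1
G(2) = mex{1,0} = 2
G(3) = mex{2,1} = 0
G(4) = mex{0,2} = 1
G(5) = mex{1,0} = 2
G(6) = mex{2,1,0} = 3
G(7) = mex{3,2,1} = 0
G(8) = mex{0,3,2,0} = 1
G(9) = mex{1,0,0,1} = 2
G(10) = mex{2,1,1,2} = 0
G(11) = mex{0,2,2,0} = 1
G(12) = mex{1,0,3,1} = 2
G(13) = mex{2,1,0,2} = 3
G(14) = mex{3,2,1,3} = 0
G(15) = mex{0,3,2,0} = 1
G(16) = mex{1,0,0,1} = 2
G(n+7) = G(n) holds for n = 0,…,7 (a full window of length max(S) = 8), so the sequence is purely periodic with period 7.

7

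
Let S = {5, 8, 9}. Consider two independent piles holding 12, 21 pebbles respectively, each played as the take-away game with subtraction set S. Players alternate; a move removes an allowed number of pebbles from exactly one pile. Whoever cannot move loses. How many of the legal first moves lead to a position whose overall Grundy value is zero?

All piles use S = {5, 8, 9}:
n :  0  1  2  3  4  5  6  7  8  9 10 11 12 13 14 15 16 17 18 19 20 21
G :  0  0  0  0  0  1  1  1  1  1  2  2  2  2  0  0  0  0  0  1  1  1
Pile A: G(12) = 2.
Pile B: G(21) = 1.
Combined Grundy value = 2 ⊕ 1 = 3.
A winning move leaves total XOR = 0, i.e. changes one component's Grundy value g to g ⊕ X where X is the current total.
Pile A: need g' = 2⊕3 = 1. Options: 12−5→G=1, 12−8→G=0, 12−9→G=0. Hits: 1.
Pile B: need g' = 1⊕3 = 2. Options: 21−5→G=0, 21−8→G=2, 21−9→G=2. Hits: 2.

3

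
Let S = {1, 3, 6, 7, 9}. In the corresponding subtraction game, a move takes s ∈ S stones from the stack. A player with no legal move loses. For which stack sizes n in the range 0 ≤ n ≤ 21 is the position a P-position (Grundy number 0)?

0, 2, 4, 12, 14, 16

n :  0  1  2  3  4  5  6  7  8  9 10 11 12 13 14 15 16 17 18 19 20 21
G :  0  1  0  1  0  1  2  3  2  3  2  3  0  1  0  1  0  1  2  3  2  3
P-positions are exactly the n with G(n) = 0.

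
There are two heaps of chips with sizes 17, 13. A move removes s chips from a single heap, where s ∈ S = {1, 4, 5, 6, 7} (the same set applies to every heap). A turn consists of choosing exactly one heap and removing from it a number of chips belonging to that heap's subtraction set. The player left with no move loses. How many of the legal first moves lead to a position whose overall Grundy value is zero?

3

All heaps use S = {1, 4, 5, 6, 7}:
n :  0  1  2  3  4  5  6  7  8  9 10 11 12 13 14 15 16 17
G :  0  1  0  1  2  3  2  3  4  5  0  1  0  1  2  3  2  3
Heap A: G(17) = 3.
Heap B: G(13) = 1.
Combined Grundy value = 3 ⊕ 1 = 2.
A winning move leaves total XOR = 0, i.e. changes one component's Grundy value g to g ⊕ X where X is the current total.
Heap A: need g' = 3⊕2 = 1. Options: 17−1→G=2, 17−4→G=1, 17−5→G=0, 17−6→G=1, 17−7→G=0. Hits: 2.
Heap B: need g' = 1⊕2 = 3. Options: 13−1→G=0, 13−4→G=5, 13−5→G=4, 13−6→G=3, 13−7→G=2. Hits: 1.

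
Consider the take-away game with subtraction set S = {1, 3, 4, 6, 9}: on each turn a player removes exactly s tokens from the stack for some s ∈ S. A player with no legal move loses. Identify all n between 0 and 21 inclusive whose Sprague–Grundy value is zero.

n :  0  1  2  3  4  5  6  7  8  9 10 11 12 13 14 15 16 17 18 19 20 21
G :  0  1  0  1  2  3  2  0  1  4  3  2  0  1  0  1  2  3  2  0  1  4
P-positions are exactly the n with G(n) = 0.

0, 2, 7, 12, 14, 19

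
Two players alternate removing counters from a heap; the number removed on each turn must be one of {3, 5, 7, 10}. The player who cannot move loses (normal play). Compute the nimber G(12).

4

G(0) = 0
G(1) = mex{} = 0
G(2) = mex{} = 0
G(3) = mex{0} = 1
G(4) = mex{0} = 1
G(5) = mex{0,0} = 1
G(6) = mex{1,0} = 2
G(7) = mex{1,0,0} = 2
G(8) = mex{1,1,0} = 2
G(9) = mex{2,1,0} = 3
G(10) = mex{2,1,1,0} = 3
G(11) = mex{2,2,1,0} = 3
G(12) = mex{3,2,1,0} = 4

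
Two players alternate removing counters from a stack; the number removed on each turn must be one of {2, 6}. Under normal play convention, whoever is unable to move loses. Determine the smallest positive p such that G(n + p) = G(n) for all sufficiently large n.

4

n :  0  1  2  3  4  5  6  7  8  9 10 11 12 13 14
G :  0  0  1  1  0  0  1  1  0  0  1  1  0  0  1
G(n+4) = G(n) holds for n = 0,…,5 (a full window of length max(S) = 6), so the sequence is purely periodic with period 4.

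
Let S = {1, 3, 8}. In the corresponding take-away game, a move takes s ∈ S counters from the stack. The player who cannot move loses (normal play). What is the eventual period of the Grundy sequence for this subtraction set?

11

n :  0  1  2  3  4  5  6  7  8  9 10 11 12 13 14 15 16 17 18 19 20 21 22 23
G :  0  1  0  1  0  1  0  1  2  3  2  0  1  0  1  0  1  0  1  2  3  2  0  1
G(n+11) = G(n) holds for n = 0,…,7 (a full window of length max(S) = 8), so the sequence is purely periodic with period 11.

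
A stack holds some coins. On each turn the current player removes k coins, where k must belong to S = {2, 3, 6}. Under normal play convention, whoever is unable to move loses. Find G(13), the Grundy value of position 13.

2

G(0) = 0
G(1) = mex{} = 0
G(2) = mex{0} = 1
G(3) = mex{0,0} = 1
G(4) = mex{1,0} = 2
G(5) = mex{1,1} = 0
G(6) = mex{2,1,0} = 3
G(7) = mex{0,2,0} = 1
G(8) = mex{3,0,1} = 2
G(9) = mex{1,3,1} = 0
G(10) = mex{2,1,2} = 0
G(11) = mex{0,2,0} = 1
G(12) = mex{0,0,3} = 1
G(13) = mex{1,0,1} = 2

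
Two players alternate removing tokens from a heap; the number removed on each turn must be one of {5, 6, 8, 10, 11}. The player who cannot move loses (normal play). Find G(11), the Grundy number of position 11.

2

G(0) = 0
G(1) = mex{} = 0
G(2) = mex{} = 0
G(3) = mex{} = 0
G(4) = mex{} = 0
G(5) = mex{0} = 1
G(6) = mex{0,0} = 1
G(7) = mex{0,0} = 1
G(8) = mex{0,0,0} = 1
G(9) = mex{0,0,0} = 1
G(10) = mex{1,0,0,0} = 2
G(11) = mex{1,1,0,0,0} = 2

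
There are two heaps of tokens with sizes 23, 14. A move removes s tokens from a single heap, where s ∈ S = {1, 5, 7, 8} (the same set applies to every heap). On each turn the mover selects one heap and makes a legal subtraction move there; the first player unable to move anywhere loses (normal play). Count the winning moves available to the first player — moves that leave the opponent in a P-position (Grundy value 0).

All heaps use S = {1, 5, 7, 8}:
n :  0  1  2  3  4  5  6  7  8  9 10 11 12 13 14 15 16 17 18 19 20 21 22 23
G :  0  1  0  1  0  1  0  1  2  3  2  3  2  3  2  0  1  0  1  0  1  0  1  2
Heap A: G(23) = 2.
Heap B: G(14) = 2.
Combined Grundy value = 2 ⊕ 2 = 0.
A winning move leaves total XOR = 0, i.e. changes one component's Grundy value g to g ⊕ X where X is the current total.
Heap A: target g' = 2⊕0 = 2, but every legal move changes the Grundy value (mex property), so 0 moves.
Heap B: target g' = 2⊕0 = 2, but every legal move changes the Grundy value (mex property), so 0 moves.

0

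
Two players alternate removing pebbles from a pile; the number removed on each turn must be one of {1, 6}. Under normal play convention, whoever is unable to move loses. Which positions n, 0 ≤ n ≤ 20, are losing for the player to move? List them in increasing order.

G(0) = 0
G(1) = mex{0} = 1
G(2) = mex{1} = 0
G(3) = mex{0} = 1
G(4) = mex{1} = 0
G(5) = mex{0} = 1
G(6) = mex{1,0} = 2
G(7) = mex{2,1} = 0
G(8) = mex{0,0} = 1
G(9) = mex{1,1} = 0
G(10) = mex{0,0} = 1
G(11) = mex{1,1} = 0
G(12) = mex{0,2} = 1
G(13) = mex{1,0} = 2
G(14) = mex{2,1} = 0
G(15) = mex{0,0} = 1
G(16) = mex{1,1} = 0
G(17) = mex{0,0} = 1
G(18) = mex{1,1} = 0
G(19) = mex{0,2} = 1
G(20) = mex{1,0} = 2
P-positions are exactly the n with G(n) = 0.

0, 2, 4, 7, 9, 11, 14, 16, 18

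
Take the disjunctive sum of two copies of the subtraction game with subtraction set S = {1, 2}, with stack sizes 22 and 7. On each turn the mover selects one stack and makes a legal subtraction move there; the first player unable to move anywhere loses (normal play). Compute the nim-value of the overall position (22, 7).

All stacks use S = {1, 2}:
n :  0  1  2  3  4  5  6  7  8  9 10 11 12 13 14 15 16 17 18 19 20 21 22
G :  0  1  2  0  1  2  0  1  2  0  1  2  0  1  2  0  1  2  0  1  2  0  1
Stack A: G(22) = 1.
Stack B: G(7) = 1.
Combined Grundy value = 1 ⊕ 1 = 0.

0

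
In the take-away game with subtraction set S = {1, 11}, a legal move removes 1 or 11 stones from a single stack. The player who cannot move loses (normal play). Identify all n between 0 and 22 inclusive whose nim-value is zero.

n :  0  1  2  3  4  5  6  7  8  9 10 11 12 13 14 15 16 17 18 19 20 21 22
G :  0  1  0  1  0  1  0  1  0  1  0  1  0  1  0  1  0  1  0  1  0  1  0
P-positions are exactly the n with G(n) = 0.

0, 2, 4, 6, 8, 10, 12, 14, 16, 18, 20, 22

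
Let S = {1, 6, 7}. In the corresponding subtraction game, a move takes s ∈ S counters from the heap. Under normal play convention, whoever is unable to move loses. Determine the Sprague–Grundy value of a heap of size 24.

0

G(0) = 0
G(1) = mex{0} = 1
G(2) = mex{1} = 0
G(3) = mex{0} = 1
G(4) = mex{1} = 0
G(5) = mex{0} = 1
G(6) = mex{1,0} = 2
G(7) = mex{2,1,0} = 3
G(8) = mex{3,0,1} = 2
G(9) = mex{2,1,0} = 3
G(10) = mex{3,0,1} = 2
G(11) = mex{2,1,0} = 3
G(12) = mex{3,2,1} = 0
G(13) = mex{0,3,2} = 1
G(14) = mex{1,2,3} = 0
G(15) = mex{0,3,2} = 1
G(16) = mex{1,2,3} = 0
G(17) = mex{0,3,2} = 1
G(18) = mex{1,0,3} = 2
G(19) = mex{2,1,0} = 3
G(20) = mex{3,0,1} = 2
G(21) = mex{2,1,0} = 3
G(22) = mex{3,0,1} = 2
G(23) = mex{2,1,0} = 3
G(24) = mex{3,2,1} = 0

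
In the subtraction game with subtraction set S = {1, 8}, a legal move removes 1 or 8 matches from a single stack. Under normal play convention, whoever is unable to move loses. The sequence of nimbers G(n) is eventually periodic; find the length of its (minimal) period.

G(0) = 0
G(1) = mex{0} = 1
G(2) = mex{1} = 0
G(3) = mex{0} = 1
G(4) = mex{1} = 0
G(5) = mex{0} = 1
G(6) = mex{1} = 0
G(7) = mex{0} = 1
G(8) = mex{1,0} = 2
G(9) = mex{2,1} = 0
G(10) = mex{0,0} = 1
G(11) = mex{1,1} = 0
G(12) = mex{0,0} = 1
G(13) = mex{1,1} = 0
G(14) = mex{0,0} = 1
G(15) = mex{1,1} = 0
G(16) = mex{0,2} = 1
G(17) = mex{1,0} = 2
G(18) = mex{2,1} = 0
G(19) = mex{0,0} = 1
G(n+9) = G(n) holds for n = 0,…,7 (a full window of length max(S) = 8), so the sequence is purely periodic with period 9.

9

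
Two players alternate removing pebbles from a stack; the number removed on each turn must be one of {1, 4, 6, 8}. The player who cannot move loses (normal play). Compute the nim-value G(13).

1

n :  0  1  2  3  4  5  6  7  8  9 10 11 12 13
G :  0  1  0  1  2  0  1  0  1  2  3  2  0  1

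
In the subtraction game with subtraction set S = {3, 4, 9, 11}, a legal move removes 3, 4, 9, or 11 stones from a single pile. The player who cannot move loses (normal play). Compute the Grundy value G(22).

0

n :  0  1  2  3  4  5  6  7  8  9 10 11 12 13 14 15 16 17 18 19 20 21 22
G :  0  0  0  1  1  1  2  0  0  3  1  1  2  2  0  0  3  1  1  2  0  0  0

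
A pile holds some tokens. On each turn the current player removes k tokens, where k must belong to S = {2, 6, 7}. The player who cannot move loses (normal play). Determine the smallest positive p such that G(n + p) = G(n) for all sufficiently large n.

n :  0  1  2  3  4  5  6  7  8  9 10 11 12 13 14 15 16 17 18 19 20 21 22 23 24 25 26 27
G :  0  0  1  1  0  0  1  1  2  0  3  1  2  0  0  1  1  0  0  1  1  2  0  3  1  2  0  0
G(n+13) = G(n) holds for n = 0,…,6 (a full window of length max(S) = 7), so the sequence is purely periodic with period 13.

13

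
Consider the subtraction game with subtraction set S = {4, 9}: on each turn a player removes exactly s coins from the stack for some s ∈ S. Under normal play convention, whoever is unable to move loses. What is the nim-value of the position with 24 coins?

G(0) = 0
G(1) = mex{} = 0
G(2) = mex{} = 0
G(3) = mex{} = 0
G(4) = mex{0} = 1
G(5) = mex{0} = 1
G(6) = mex{0} = 1
G(7) = mex{0} = 1
G(8) = mex{1} = 0
G(9) = mex{1,0} = 2
G(10) = mex{1,0} = 2
G(11) = mex{1,0} = 2
G(12) = mex{0,0} = 1
G(13) = mex{2,1} = 0
G(14) = mex{2,1} = 0
G(15) = mex{2,1} = 0
G(16) = mex{1,1} = 0
G(17) = mex{0,0} = 1
G(18) = mex{0,2} = 1
G(19) = mex{0,2} = 1
G(20) = mex{0,2} = 1
G(21) = mex{1,1} = 0
G(22) = mex{1,0} = 2
G(23) = mex{1,0} = 2
G(24) = mex{1,0} = 2

2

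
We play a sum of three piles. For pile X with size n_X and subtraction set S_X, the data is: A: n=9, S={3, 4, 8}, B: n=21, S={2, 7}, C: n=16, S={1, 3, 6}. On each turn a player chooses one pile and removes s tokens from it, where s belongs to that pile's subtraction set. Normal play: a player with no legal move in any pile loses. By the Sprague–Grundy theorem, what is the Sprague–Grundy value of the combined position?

Pile A, S = {3, 4, 8}:
G(0) = 0
G(1) = mex{} = 0
G(2) = mex{} = 0
G(3) = mex{0} = 1
G(4) = mex{0,0} = 1
G(5) = mex{0,0} = 1
G(6) = mex{1,0} = 2
G(7) = mex{1,1} = 0
G(8) = mex{1,1,0} = 2
G(9) = mex{2,1,0} = 3
G_A(9) = 3.
Pile B, S = {2, 7}:
n :  0  1  2  3  4  5  6  7  8  9 10 11 12 13 14 15 16 17 18 19 20 21
G :  0  0  1  1  0  0  1  1  2  0  0  1  1  0  0  1  1  2  0  0  1  1
G_B(21) = 1.
Pile C, S = {1, 3, 6}:
n :  0  1  2  3  4  5  6  7  8  9 10 11 12 13 14 15 16
G :  0  1  0  1  0  1  2  3  2  0  1  0  1  0  1  2  3
G_C(16) = 3.
Combined Grundy value = 3 ⊕ 1 ⊕ 3 = 1.

1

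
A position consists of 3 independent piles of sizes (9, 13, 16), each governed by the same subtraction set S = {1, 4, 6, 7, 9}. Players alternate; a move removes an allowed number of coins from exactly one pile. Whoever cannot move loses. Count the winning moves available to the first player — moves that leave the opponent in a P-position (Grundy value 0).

4

All piles use S = {1, 4, 6, 7, 9}:
G(0) = 0
G(1) = mex{0} = 1
G(2) = mex{1} = 0
G(3) = mex{0} = 1
G(4) = mex{1,0} = 2
G(5) = mex{2,1} = 0
G(6) = mex{0,0,0} = 1
G(7) = mex{1,1,1,0} = 2
G(8) = mex{2,2,0,1} = 3
G(9) = mex{3,0,1,0,0} = 2
G(10) = mex{2,1,2,1,1} = 0
G(11) = mex{0,2,0,2,0} = 1
G(12) = mex{1,3,1,0,1} = 2
G(13) = mex{2,2,2,1,2} = 0
G(14) = mex{0,0,3,2,0} = 1
G(15) = mex{1,1,2,3,1} = 0
G(16) = mex{0,2,0,2,2} = 1
Pile A: G(9) = 2.
Pile B: G(13) = 0.
Pile C: G(16) = 1.
Combined Grundy value = 2 ⊕ 0 ⊕ 1 = 3.
A winning move leaves total XOR = 0, i.e. changes one component's Grundy value g to g ⊕ X where X is the current total.
Pile A: need g' = 2⊕3 = 1. Options: 9−1→G=3, 9−4→G=0, 9−6→G=1, 9−7→G=0, 9−9→G=0. Hits: 1.
Pile B: need g' = 0⊕3 = 3. Options: 13−1→G=2, 13−4→G=2, 13−6→G=2, 13−7→G=1, 13−9→G=2. Hits: 0.
Pile C: need g' = 1⊕3 = 2. Options: 16−1→G=0, 16−4→G=2, 16−6→G=0, 16−7→G=2, 16−9→G=2. Hits: 3.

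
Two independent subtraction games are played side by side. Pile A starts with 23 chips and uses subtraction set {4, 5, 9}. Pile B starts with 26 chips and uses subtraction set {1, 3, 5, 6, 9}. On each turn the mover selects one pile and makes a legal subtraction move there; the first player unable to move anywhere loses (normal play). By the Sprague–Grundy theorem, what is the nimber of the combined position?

Pile A, S = {4, 5, 9}:
G(0) = 0
G(1) = mex{} = 0
G(2) = mex{} = 0
G(3) = mex{} = 0
G(4) = mex{0} = 1
G(5) = mex{0,0} = 1
G(6) = mex{0,0} = 1
G(7) = mex{0,0} = 1
G(8) = mex{1,0} = 2
G(9) = mex{1,1,0} = 2
G(10) = mex{1,1,0} = 2
G(11) = mex{1,1,0} = 2
G(12) = mex{2,1,0} = 3
G(13) = mex{2,2,1} = 0
G(14) = mex{2,2,1} = 0
G(15) = mex{2,2,1} = 0
G(16) = mex{3,2,1} = 0
G(17) = mex{0,3,2} = 1
G(18) = mex{0,0,2} = 1
G(19) = mex{0,0,2} = 1
G(20) = mex{0,0,2} = 1
G(21) = mex{1,0,3} = 2
G(22) = mex{1,1,0} = 2
G(23) = mex{1,1,0} = 2
G_A(23) = 2.
Pile B, S = {1, 3, 5, 6, 9}:
n :  0  1  2  3  4  5  6  7  8  9 10 11 12 13 14 15 16 17 18 19 20 21 22 23 24 25 26
G :  0  1  0  1  0  1  2  3  2  3  2  3  0  1  0  1  0  1  2  3  2  3  2  3  0  1  0
G_B(26) = 0.
Combined Grundy value = 2 ⊕ 0 = 2.

2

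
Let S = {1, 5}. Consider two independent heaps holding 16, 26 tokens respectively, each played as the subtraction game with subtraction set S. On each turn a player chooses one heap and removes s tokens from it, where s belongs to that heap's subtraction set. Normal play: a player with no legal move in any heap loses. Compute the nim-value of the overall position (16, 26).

0

All heaps use S = {1, 5}:
n :  0  1  2  3  4  5  6  7  8  9 10 11 12 13 14 15 16 17 18 19 20 21 22 23 24 25 26
G :  0  1  0  1  0  1  0  1  0  1  0  1  0  1  0  1  0  1  0  1  0  1  0  1  0  1  0
Heap A: G(16) = 0.
Heap B: G(26) = 0.
Combined Grundy value = 0 ⊕ 0 = 0.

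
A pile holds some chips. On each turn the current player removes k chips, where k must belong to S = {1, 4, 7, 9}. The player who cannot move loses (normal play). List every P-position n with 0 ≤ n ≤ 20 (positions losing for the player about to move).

0, 2, 5, 8, 10, 13, 16, 18

G(0) = 0
G(1) = mex{0} = 1
G(2) = mex{1} = 0
G(3) = mex{0} = 1
G(4) = mex{1,0} = 2
G(5) = mex{2,1} = 0
G(6) = mex{0,0} = 1
G(7) = mex{1,1,0} = 2
G(8) = mex{2,2,1} = 0
G(9) = mex{0,0,0,0} = 1
G(10) = mex{1,1,1,1} = 0
G(11) = mex{0,2,2,0} = 1
G(12) = mex{1,0,0,1} = 2
G(13) = mex{2,1,1,2} = 0
G(14) = mex{0,0,2,0} = 1
G(15) = mex{1,1,0,1} = 2
G(16) = mex{2,2,1,2} = 0
G(17) = mex{0,0,0,0} = 1
G(18) = mex{1,1,1,1} = 0
G(19) = mex{0,2,2,0} = 1
G(20) = mex{1,0,0,1} = 2
P-positions are exactly the n with G(n) = 0.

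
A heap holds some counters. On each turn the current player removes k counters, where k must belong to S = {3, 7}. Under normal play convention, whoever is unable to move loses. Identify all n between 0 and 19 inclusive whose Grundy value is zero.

n :  0  1  2  3  4  5  6  7  8  9 10 11 12 13 14 15 16 17 18 19
G :  0  0  0  1  1  1  0  2  2  1  0  0  0  1  1  1  0  2  2  1
P-positions are exactly the n with G(n) = 0.

0, 1, 2, 6, 10, 11, 12, 16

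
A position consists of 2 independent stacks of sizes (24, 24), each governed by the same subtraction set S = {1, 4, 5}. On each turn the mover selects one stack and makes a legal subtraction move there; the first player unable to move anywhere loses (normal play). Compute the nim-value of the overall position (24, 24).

0

All stacks use S = {1, 4, 5}:
G(0) = 0
G(1) = mex{0} = 1
G(2) = mex{1} = 0
G(3) = mex{0} = 1
G(4) = mex{1,0} = 2
G(5) = mex{2,1,0} = 3
G(6) = mex{3,0,1} = 2
G(7) = mex{2,1,0} = 3
G(8) = mex{3,2,1} = 0
G(9) = mex{0,3,2} = 1
G(10) = mex{1,2,3} = 0
G(11) = mex{0,3,2} = 1
G(12) = mex{1,0,3} = 2
G(13) = mex{2,1,0} = 3
G(14) = mex{3,0,1} = 2
G(15) = mex{2,1,0} = 3
G(16) = mex{3,2,1} = 0
G(17) = mex{0,3,2} = 1
G(18) = mex{1,2,3} = 0
G(19) = mex{0,3,2} = 1
G(20) = mex{1,0,3} = 2
G(21) = mex{2,1,0} = 3
G(22) = mex{3,0,1} = 2
G(23) = mex{2,1,0} = 3
G(24) = mex{3,2,1} = 0
Stack A: G(24) = 0.
Stack B: G(24) = 0.
Combined Grundy value = 0 ⊕ 0 = 0.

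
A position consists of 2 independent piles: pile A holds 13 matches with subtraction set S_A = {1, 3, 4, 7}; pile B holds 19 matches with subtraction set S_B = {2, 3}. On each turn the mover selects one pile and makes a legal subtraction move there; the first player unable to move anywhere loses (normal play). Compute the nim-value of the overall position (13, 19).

Pile A, S = {1, 3, 4, 7}:
G(0) = 0
G(1) = mex{0} = 1
G(2) = mex{1} = 0
G(3) = mex{0,0} = 1
G(4) = mex{1,1,0} = 2
G(5) = mex{2,0,1} = 3
G(6) = mex{3,1,0} = 2
G(7) = mex{2,2,1,0} = 3
G(8) = mex{3,3,2,1} = 0
G(9) = mex{0,2,3,0} = 1
G(10) = mex{1,3,2,1} = 0
G(11) = mex{0,0,3,2} = 1
G(12) = mex{1,1,0,3} = 2
G(13) = mex{2,0,1,2} = 3
G_A(13) = 3.
Pile B, S = {2, 3}:
n :  0  1  2  3  4  5  6  7  8  9 10 11 12 13 14 15 16 17 18 19
G :  0  0  1  1  2  0  0  1  1  2  0  0  1  1  2  0  0  1  1  2
G_B(19) = 2.
Combined Grundy value = 3 ⊕ 2 = 1.

1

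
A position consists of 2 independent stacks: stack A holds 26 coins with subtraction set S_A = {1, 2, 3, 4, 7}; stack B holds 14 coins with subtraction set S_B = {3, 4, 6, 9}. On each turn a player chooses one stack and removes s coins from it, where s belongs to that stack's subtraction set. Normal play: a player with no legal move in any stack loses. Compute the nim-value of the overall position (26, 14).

Stack A, S = {1, 2, 3, 4, 7}:
G(0) = 0
G(1) = mex{0} = 1
G(2) = mex{1,0} = 2
G(3) = mex{2,1,0} = 3
G(4) = mex{3,2,1,0} = 4
G(5) = mex{4,3,2,1} = 0
G(6) = mex{0,4,3,2} = 1
G(7) = mex{1,0,4,3,0} = 2
G(8) = mex{2,1,0,4,1} = 3
G(9) = mex{3,2,1,0,2} = 4
G(10) = mex{4,3,2,1,3} = 0
G(11) = mex{0,4,3,2,4} = 1
G(12) = mex{1,0,4,3,0} = 2
G(13) = mex{2,1,0,4,1} = 3
G(14) = mex{3,2,1,0,2} = 4
G(15) = mex{4,3,2,1,3} = 0
G(16) = mex{0,4,3,2,4} = 1
G(17) = mex{1,0,4,3,0} = 2
G(18) = mex{2,1,0,4,1} = 3
G(19) = mex{3,2,1,0,2} = 4
G(20) = mex{4,3,2,1,3} = 0
G(21) = mex{0,4,3,2,4} = 1
G(22) = mex{1,0,4,3,0} = 2
G(23) = mex{2,1,0,4,1} = 3
G(24) = mex{3,2,1,0,2} = 4
G(25) = mex{4,3,2,1,3} = 0
G(26) = mex{0,4,3,2,4} = 1
G_A(26) = 1.
Stack B, S = {3, 4, 6, 9}:
G(0) = 0
G(1) = mex{} = 0
G(2) = mex{} = 0
G(3) = mex{0} = 1
G(4) = mex{0,0} = 1
G(5) = mex{0,0} = 1
G(6) = mex{1,0,0} = 2
G(7) = mex{1,1,0} = 2
G(8) = mex{1,1,0} = 2
G(9) = mex{2,1,1,0} = 3
G(10) = mex{2,2,1,0} = 3
G(11) = mex{2,2,1,0} = 3
G(12) = mex{3,2,2,1} = 0
G(13) = mex{3,3,2,1} = 0
G(14) = mex{3,3,2,1} = 0
G_B(14) = 0.
Combined Grundy value = 1 ⊕ 0 = 1.

1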